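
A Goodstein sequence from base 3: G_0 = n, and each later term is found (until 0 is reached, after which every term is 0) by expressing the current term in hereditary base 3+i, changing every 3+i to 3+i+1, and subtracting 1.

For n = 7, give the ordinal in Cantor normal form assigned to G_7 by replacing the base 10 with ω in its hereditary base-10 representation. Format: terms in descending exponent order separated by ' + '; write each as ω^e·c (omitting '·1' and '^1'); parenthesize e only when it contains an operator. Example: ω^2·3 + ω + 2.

[0] 7 ≡ 2·3 + 1 (base 3). Lift 4: 9. −1: 8.
[1] 8 ≡ 2·4 (base 4). Lift 5: 10. −1: 9.
[2] 9 ≡ 5 + 4 (base 5). Lift 6: 10. −1: 9.
[3] 9 ≡ 6 + 3 (base 6). Lift 7: 10. −1: 9.
[4] 9 ≡ 7 + 2 (base 7). Lift 8: 10. −1: 9.
[5] 9 ≡ 8 + 1 (base 8). Lift 9: 10. −1: 9.
[6] 9 ≡ 9 (base 9). Lift 10: 10. −1: 9.

9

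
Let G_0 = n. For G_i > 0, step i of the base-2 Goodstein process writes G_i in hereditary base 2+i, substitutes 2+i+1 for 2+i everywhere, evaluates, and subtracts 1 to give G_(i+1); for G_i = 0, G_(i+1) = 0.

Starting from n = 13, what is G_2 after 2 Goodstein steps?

13 —HB2→ 2^(2 + 1) + 2^2 + 1 —bump→ 3^(3 + 1) + 3^3 + 1 = 109 —(−1)→ 108
108 —HB3→ 3^(3 + 1) + 3^3 —bump→ 4^(4 + 1) + 4^4 = 1280 —(−1)→ 1279

1279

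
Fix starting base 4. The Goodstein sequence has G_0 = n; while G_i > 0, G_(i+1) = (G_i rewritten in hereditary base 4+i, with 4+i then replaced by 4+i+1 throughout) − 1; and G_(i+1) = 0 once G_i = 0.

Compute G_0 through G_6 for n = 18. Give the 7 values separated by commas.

step 0: 18 = 4^2 + 2; sub 5 for 4: 5^2 + 2; = 27; G_1 = 27−1 = 26
step 1: 26 = 5^2 + 1; sub 6 for 5: 6^2 + 1; = 37; G_2 = 37−1 = 36
step 2: 36 = 6^2; sub 7 for 6: 7^2; = 49; G_3 = 49−1 = 48
step 3: 48 = 6·7 + 6; sub 8 for 7: 6·8 + 6; = 54; G_4 = 54−1 = 53
step 4: 53 = 6·8 + 5; sub 9 for 8: 6·9 + 5; = 59; G_5 = 59−1 = 58
step 5: 58 = 6·9 + 4; sub 10 for 9: 6·10 + 4; = 64; G_6 = 64−1 = 63

18, 26, 36, 48, 53, 58, 63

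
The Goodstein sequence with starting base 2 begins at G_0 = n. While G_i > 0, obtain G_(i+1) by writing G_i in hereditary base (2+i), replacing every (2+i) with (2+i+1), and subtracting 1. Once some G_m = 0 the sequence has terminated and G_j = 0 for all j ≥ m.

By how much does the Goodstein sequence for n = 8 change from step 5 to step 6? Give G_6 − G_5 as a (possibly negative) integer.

G_0=8  [base 2] 2^(2 + 1)  →[2↦3]→  3^(3 + 1) = 81  −1 ⇒ G_1=80
G_1=80  [base 3] 2·3^3 + 2·3^2 + 2·3 + 2  →[3↦4]→  2·4^4 + 2·4^2 + 2·4 + 2 = 554  −1 ⇒ G_2=553
G_2=553  [base 4] 2·4^4 + 2·4^2 + 2·4 + 1  →[4↦5]→  2·5^5 + 2·5^2 + 2·5 + 1 = 6311  −1 ⇒ G_3=6310
G_3=6310  [base 5] 2·5^5 + 2·5^2 + 2·5  →[5↦6]→  2·6^6 + 2·6^2 + 2·6 = 93396  −1 ⇒ G_4=93395
G_4=93395  [base 6] 2·6^6 + 2·6^2 + 6 + 5  →[6↦7]→  2·7^7 + 2·7^2 + 7 + 5 = 1647196  −1 ⇒ G_5=1647195
G_5=1647195  [base 7] 2·7^7 + 2·7^2 + 7 + 4  →[7↦8]→  2·8^8 + 2·8^2 + 8 + 4 = 33554572  −1 ⇒ G_6=33554571

31907376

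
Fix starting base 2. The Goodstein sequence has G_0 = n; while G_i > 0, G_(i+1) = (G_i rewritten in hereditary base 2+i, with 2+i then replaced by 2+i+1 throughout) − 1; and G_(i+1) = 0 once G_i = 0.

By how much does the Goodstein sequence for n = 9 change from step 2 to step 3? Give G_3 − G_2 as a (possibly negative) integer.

9 —HB2→ 2^(2 + 1) + 1 —bump→ 3^(3 + 1) + 1 = 82 —(−1)→ 81
81 —HB3→ 3^(3 + 1) —bump→ 4^(4 + 1) = 1024 —(−1)→ 1023
1023 —HB4→ 3·4^4 + 3·4^3 + 3·4^2 + 3·4 + 3 —bump→ 3·5^5 + 3·5^3 + 3·5^2 + 3·5 + 3 = 9843 —(−1)→ 9842

8819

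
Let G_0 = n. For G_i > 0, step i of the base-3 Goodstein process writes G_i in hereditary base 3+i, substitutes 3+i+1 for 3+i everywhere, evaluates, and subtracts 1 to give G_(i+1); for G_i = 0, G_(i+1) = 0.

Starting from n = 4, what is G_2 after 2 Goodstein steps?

4

[0] 4 ≡ 3 + 1 (base 3). Lift 4: 5. −1: 4.
[1] 4 ≡ 4 (base 4). Lift 5: 5. −1: 4.
[2] 4 ≡ 4 (base 5). Lift 6: 4. −1: 3.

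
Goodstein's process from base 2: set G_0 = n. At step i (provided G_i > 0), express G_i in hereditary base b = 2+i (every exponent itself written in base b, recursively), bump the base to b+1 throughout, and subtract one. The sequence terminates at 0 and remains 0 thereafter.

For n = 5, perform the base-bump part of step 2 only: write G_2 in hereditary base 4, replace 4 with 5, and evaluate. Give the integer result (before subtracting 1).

G_0 = 5. HB_2(5) = 2^2 + 1. Bump = 28. G_1 = 27.
G_1 = 27. HB_3(27) = 3^3. Bump = 256. G_2 = 255.
G_2 = 255. HB_4(255) = 3·4^3 + 3·4^2 + 3·4 + 3. Bump = 468. G_3 = 467.

468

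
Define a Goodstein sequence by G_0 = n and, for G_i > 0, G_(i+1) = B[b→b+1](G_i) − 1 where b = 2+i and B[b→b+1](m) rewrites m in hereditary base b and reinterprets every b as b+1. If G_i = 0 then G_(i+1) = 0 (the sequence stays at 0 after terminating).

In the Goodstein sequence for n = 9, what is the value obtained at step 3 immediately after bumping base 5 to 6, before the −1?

140744

step 0: 9 = 2^(2 + 1) + 1; sub 3 for 2: 3^(3 + 1) + 1; = 82; G_1 = 82−1 = 81
step 1: 81 = 3^(3 + 1); sub 4 for 3: 4^(4 + 1); = 1024; G_2 = 1024−1 = 1023
step 2: 1023 = 3·4^4 + 3·4^3 + 3·4^2 + 3·4 + 3; sub 5 for 4: 3·5^5 + 3·5^3 + 3·5^2 + 3·5 + 3; = 9843; G_3 = 9843−1 = 9842
step 3: 9842 = 3·5^5 + 3·5^3 + 3·5^2 + 3·5 + 2; sub 6 for 5: 3·6^6 + 3·6^3 + 3·6^2 + 3·6 + 2; = 140744; G_4 = 140744−1 = 140743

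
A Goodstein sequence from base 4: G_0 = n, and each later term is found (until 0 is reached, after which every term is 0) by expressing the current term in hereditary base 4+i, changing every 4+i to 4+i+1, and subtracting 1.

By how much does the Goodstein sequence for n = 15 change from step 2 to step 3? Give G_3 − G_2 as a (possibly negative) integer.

(0) 15|_4 = 3·4 + 3 ↦ 3·5 + 3|_5 = 18 ⇒ 17
(1) 17|_5 = 3·5 + 2 ↦ 3·6 + 2|_6 = 20 ⇒ 19
(2) 19|_6 = 3·6 + 1 ↦ 3·7 + 1|_7 = 22 ⇒ 21

2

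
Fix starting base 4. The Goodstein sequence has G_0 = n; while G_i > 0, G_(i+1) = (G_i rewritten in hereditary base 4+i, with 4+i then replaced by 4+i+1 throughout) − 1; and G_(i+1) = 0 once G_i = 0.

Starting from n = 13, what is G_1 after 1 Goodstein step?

base 4: 13 = 3·4 + 1; at 5: 3·5 + 1 = 16; next = 15
base 5: 15 = 3·5; at 6: 3·6 = 18; next = 17

15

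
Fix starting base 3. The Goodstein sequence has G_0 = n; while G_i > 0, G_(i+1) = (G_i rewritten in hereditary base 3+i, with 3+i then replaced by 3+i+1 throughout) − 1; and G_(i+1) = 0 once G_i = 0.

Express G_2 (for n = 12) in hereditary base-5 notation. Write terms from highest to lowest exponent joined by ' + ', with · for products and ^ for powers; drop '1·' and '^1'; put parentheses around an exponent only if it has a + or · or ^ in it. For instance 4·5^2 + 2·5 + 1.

base 3: 12 = 3^2 + 3; at 4: 4^2 + 4 = 20; next = 19
base 4: 19 = 4^2 + 3; at 5: 5^2 + 3 = 28; next = 27
base 5: 27 = 5^2 + 2; at 6: 6^2 + 2 = 38; next = 37

5^2 + 2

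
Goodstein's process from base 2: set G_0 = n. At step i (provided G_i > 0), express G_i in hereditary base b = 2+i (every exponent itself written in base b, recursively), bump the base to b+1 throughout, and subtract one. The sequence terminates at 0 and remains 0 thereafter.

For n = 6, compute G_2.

G_0=6  [base 2] 2^2 + 2  →[2↦3]→  3^3 + 3 = 30  −1 ⇒ G_1=29
G_1=29  [base 3] 3^3 + 2  →[3↦4]→  4^4 + 2 = 258  −1 ⇒ G_2=257

257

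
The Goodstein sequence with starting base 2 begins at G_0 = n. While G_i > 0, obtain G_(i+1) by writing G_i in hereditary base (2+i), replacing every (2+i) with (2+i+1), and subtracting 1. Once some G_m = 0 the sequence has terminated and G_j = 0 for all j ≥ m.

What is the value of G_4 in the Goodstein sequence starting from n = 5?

775

G_0 = 5. HB_2(5) = 2^2 + 1. Bump = 28. G_1 = 27.
G_1 = 27. HB_3(27) = 3^3. Bump = 256. G_2 = 255.
G_2 = 255. HB_4(255) = 3·4^3 + 3·4^2 + 3·4 + 3. Bump = 468. G_3 = 467.
G_3 = 467. HB_5(467) = 3·5^3 + 3·5^2 + 3·5 + 2. Bump = 776. G_4 = 775.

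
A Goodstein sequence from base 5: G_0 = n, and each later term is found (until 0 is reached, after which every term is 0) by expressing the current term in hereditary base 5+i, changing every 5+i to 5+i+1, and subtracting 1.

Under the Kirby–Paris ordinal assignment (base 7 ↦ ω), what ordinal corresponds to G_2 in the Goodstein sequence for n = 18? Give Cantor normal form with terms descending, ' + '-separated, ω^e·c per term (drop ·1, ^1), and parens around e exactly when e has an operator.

i=0: 18 = 3·5 + 3 (b=5); 5→6: 3·6 + 3 = 21; 21−1 = 20
i=1: 20 = 3·6 + 2 (b=6); 6→7: 3·7 + 2 = 23; 23−1 = 22
i=2: 22 = 3·7 + 1 (b=7); 7→8: 3·8 + 1 = 25; 25−1 = 24

ω·3 + 1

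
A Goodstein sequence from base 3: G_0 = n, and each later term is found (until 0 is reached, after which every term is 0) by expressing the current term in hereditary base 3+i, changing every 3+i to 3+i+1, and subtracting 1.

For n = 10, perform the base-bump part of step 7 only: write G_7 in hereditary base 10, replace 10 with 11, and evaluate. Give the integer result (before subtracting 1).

42

(0) 10|_3 = 3^2 + 1 ↦ 4^2 + 1|_4 = 17 ⇒ 16
(1) 16|_4 = 4^2 ↦ 5^2|_5 = 25 ⇒ 24
(2) 24|_5 = 4·5 + 4 ↦ 4·6 + 4|_6 = 28 ⇒ 27
(3) 27|_6 = 4·6 + 3 ↦ 4·7 + 3|_7 = 31 ⇒ 30
(4) 30|_7 = 4·7 + 2 ↦ 4·8 + 2|_8 = 34 ⇒ 33
(5) 33|_8 = 4·8 + 1 ↦ 4·9 + 1|_9 = 37 ⇒ 36
(6) 36|_9 = 4·9 ↦ 4·10|_10 = 40 ⇒ 39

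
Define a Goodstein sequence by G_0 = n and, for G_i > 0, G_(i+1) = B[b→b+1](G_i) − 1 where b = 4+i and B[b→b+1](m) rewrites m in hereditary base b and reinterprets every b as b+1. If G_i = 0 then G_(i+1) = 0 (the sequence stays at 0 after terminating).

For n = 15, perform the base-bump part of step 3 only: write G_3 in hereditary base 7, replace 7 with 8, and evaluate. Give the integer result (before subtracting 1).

24

step 0: 15 = 3·4 + 3; sub 5 for 4: 3·5 + 3; = 18; G_1 = 18−1 = 17
step 1: 17 = 3·5 + 2; sub 6 for 5: 3·6 + 2; = 20; G_2 = 20−1 = 19
step 2: 19 = 3·6 + 1; sub 7 for 6: 3·7 + 1; = 22; G_3 = 22−1 = 21
step 3: 21 = 3·7; sub 8 for 7: 3·8; = 24; G_4 = 24−1 = 23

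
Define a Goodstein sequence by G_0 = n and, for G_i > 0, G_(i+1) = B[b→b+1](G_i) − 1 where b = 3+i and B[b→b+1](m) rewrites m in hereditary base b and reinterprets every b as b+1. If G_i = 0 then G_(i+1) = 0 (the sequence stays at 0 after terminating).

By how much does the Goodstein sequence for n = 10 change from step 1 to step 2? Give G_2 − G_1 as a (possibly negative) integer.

(0) 10|_3 = 3^2 + 1 ↦ 4^2 + 1|_4 = 17 ⇒ 16
(1) 16|_4 = 4^2 ↦ 5^2|_5 = 25 ⇒ 24

8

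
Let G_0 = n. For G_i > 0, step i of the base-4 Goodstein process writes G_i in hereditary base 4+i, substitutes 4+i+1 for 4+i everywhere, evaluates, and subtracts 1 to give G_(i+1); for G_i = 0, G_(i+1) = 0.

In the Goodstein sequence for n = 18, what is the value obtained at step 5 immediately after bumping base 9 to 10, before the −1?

64

base 4: 18 = 4^2 + 2; at 5: 5^2 + 2 = 27; next = 26
base 5: 26 = 5^2 + 1; at 6: 6^2 + 1 = 37; next = 36
base 6: 36 = 6^2; at 7: 7^2 = 49; next = 48
base 7: 48 = 6·7 + 6; at 8: 6·8 + 6 = 54; next = 53
base 8: 53 = 6·8 + 5; at 9: 6·9 + 5 = 59; next = 58
base 9: 58 = 6·9 + 4; at 10: 6·10 + 4 = 64; next = 63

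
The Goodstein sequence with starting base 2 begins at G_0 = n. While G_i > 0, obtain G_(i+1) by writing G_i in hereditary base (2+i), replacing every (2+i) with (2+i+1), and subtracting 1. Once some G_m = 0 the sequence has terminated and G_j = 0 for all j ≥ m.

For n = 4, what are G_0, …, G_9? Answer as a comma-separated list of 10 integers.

base 2: 4 = 2^2; at 3: 3^3 = 27; next = 26
base 3: 26 = 2·3^2 + 2·3 + 2; at 4: 2·4^2 + 2·4 + 2 = 42; next = 41
base 4: 41 = 2·4^2 + 2·4 + 1; at 5: 2·5^2 + 2·5 + 1 = 61; next = 60
base 5: 60 = 2·5^2 + 2·5; at 6: 2·6^2 + 2·6 = 84; next = 83
base 6: 83 = 2·6^2 + 6 + 5; at 7: 2·7^2 + 7 + 5 = 110; next = 109
base 7: 109 = 2·7^2 + 7 + 4; at 8: 2·8^2 + 8 + 4 = 140; next = 139
base 8: 139 = 2·8^2 + 8 + 3; at 9: 2·9^2 + 9 + 3 = 174; next = 173
base 9: 173 = 2·9^2 + 9 + 2; at 10: 2·10^2 + 10 + 2 = 212; next = 211
base 10: 211 = 2·10^2 + 10 + 1; at 11: 2·11^2 + 11 + 1 = 254; next = 253

4, 26, 41, 60, 83, 109, 139, 173, 211, 253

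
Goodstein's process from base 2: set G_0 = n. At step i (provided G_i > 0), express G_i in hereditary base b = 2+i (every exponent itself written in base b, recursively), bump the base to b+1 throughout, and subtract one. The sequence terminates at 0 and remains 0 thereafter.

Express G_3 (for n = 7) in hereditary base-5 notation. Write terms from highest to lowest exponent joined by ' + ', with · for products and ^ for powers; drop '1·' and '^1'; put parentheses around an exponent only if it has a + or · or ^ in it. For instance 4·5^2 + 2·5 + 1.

5^5 + 2

7 —HB2→ 2^2 + 2 + 1 —bump→ 3^3 + 3 + 1 = 31 —(−1)→ 30
30 —HB3→ 3^3 + 3 —bump→ 4^4 + 4 = 260 —(−1)→ 259
259 —HB4→ 4^4 + 3 —bump→ 5^5 + 3 = 3128 —(−1)→ 3127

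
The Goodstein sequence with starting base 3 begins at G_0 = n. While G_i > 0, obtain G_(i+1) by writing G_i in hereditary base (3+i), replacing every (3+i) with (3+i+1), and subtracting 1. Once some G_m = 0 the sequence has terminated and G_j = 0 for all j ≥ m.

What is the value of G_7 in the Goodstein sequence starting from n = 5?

(0) 5|_3 = 3 + 2 ↦ 4 + 2|_4 = 6 ⇒ 5
(1) 5|_4 = 4 + 1 ↦ 5 + 1|_5 = 6 ⇒ 5
(2) 5|_5 = 5 ↦ 6|_6 = 6 ⇒ 5
(3) 5|_6 = 5 ↦ 5|_7 = 5 ⇒ 4
(4) 4|_7 = 4 ↦ 4|_8 = 4 ⇒ 3
(5) 3|_8 = 3 ↦ 3|_9 = 3 ⇒ 2
(6) 2|_9 = 2 ↦ 2|_10 = 2 ⇒ 1
(7) 1|_10 = 1 ↦ 1|_11 = 1 ⇒ 0

1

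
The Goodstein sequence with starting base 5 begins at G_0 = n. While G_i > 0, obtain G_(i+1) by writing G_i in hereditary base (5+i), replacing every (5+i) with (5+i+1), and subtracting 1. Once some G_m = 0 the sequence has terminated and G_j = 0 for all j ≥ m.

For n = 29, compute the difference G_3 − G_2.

14

G_0 = 29. HB_5(29) = 5^2 + 4. Bump = 40. G_1 = 39.
G_1 = 39. HB_6(39) = 6^2 + 3. Bump = 52. G_2 = 51.
G_2 = 51. HB_7(51) = 7^2 + 2. Bump = 66. G_3 = 65.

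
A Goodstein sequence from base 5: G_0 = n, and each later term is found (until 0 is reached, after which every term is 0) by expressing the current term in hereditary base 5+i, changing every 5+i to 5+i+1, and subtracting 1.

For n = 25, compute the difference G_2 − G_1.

4

i=0: 25 = 5^2 (b=5); 5→6: 6^2 = 36; 36−1 = 35
i=1: 35 = 5·6 + 5 (b=6); 6→7: 5·7 + 5 = 40; 40−1 = 39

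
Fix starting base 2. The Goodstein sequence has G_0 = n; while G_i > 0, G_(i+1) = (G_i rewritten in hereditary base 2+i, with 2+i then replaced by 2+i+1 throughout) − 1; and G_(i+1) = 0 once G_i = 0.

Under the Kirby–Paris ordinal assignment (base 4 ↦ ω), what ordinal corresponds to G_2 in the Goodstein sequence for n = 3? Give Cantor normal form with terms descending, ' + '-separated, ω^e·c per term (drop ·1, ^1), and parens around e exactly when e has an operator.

G_0=3  [base 2] 2 + 1  →[2↦3]→  3 + 1 = 4  −1 ⇒ G_1=3
G_1=3  [base 3] 3  →[3↦4]→  4 = 4  −1 ⇒ G_2=3
G_2=3  [base 4] 3  →[4↦5]→  3 = 3  −1 ⇒ G_3=2

3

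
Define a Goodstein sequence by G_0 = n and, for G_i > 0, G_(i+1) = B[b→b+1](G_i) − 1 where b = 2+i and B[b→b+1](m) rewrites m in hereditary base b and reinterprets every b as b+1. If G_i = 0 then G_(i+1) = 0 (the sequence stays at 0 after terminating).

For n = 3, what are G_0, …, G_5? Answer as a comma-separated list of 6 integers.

3, 3, 3, 2, 1, 0

base 2: 3 = 2 + 1; at 3: 3 + 1 = 4; next = 3
base 3: 3 = 3; at 4: 4 = 4; next = 3
base 4: 3 = 3; at 5: 3 = 3; next = 2
base 5: 2 = 2; at 6: 2 = 2; next = 1
base 6: 1 = 1; at 7: 1 = 1; next = 0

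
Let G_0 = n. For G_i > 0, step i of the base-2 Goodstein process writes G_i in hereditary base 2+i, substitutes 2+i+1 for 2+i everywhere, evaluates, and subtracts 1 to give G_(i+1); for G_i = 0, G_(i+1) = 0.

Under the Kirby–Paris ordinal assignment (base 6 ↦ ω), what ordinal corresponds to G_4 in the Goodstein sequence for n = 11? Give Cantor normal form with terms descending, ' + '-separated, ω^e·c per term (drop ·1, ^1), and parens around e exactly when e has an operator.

step 0: 11 = 2^(2 + 1) + 2 + 1; sub 3 for 2: 3^(3 + 1) + 3 + 1; = 85; G_1 = 85−1 = 84
step 1: 84 = 3^(3 + 1) + 3; sub 4 for 3: 4^(4 + 1) + 4; = 1028; G_2 = 1028−1 = 1027
step 2: 1027 = 4^(4 + 1) + 3; sub 5 for 4: 5^(5 + 1) + 3; = 15628; G_3 = 15628−1 = 15627
step 3: 15627 = 5^(5 + 1) + 2; sub 6 for 5: 6^(6 + 1) + 2; = 279938; G_4 = 279938−1 = 279937

ω^(ω + 1) + 1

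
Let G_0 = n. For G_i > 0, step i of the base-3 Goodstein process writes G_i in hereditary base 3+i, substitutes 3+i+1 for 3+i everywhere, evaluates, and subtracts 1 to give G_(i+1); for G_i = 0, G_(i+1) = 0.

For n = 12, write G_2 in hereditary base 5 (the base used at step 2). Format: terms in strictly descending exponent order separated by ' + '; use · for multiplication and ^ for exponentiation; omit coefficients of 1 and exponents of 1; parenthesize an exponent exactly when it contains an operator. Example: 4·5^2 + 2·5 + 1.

5^2 + 2

12 —HB3→ 3^2 + 3 —bump→ 4^2 + 4 = 20 —(−1)→ 19
19 —HB4→ 4^2 + 3 —bump→ 5^2 + 3 = 28 —(−1)→ 27
27 —HB5→ 5^2 + 2 —bump→ 6^2 + 2 = 38 —(−1)→ 37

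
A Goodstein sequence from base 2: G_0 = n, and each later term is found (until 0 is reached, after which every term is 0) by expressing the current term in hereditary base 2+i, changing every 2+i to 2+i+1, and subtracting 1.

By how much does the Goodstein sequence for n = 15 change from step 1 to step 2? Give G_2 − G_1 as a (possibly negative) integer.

base 2: 15 = 2^(2 + 1) + 2^2 + 2 + 1; at 3: 3^(3 + 1) + 3^3 + 3 + 1 = 112; next = 111
base 3: 111 = 3^(3 + 1) + 3^3 + 3; at 4: 4^(4 + 1) + 4^4 + 4 = 1284; next = 1283

1172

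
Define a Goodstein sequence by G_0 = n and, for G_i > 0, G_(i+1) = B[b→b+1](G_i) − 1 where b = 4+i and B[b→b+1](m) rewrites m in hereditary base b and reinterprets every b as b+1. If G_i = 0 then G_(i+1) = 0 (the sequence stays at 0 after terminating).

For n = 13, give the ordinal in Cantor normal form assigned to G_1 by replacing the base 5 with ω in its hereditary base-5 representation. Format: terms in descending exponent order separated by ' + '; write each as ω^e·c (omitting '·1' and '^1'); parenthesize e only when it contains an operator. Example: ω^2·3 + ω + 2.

base 4: 13 = 3·4 + 1; at 5: 3·5 + 1 = 16; next = 15
base 5: 15 = 3·5; at 6: 3·6 = 18; next = 17

ω·3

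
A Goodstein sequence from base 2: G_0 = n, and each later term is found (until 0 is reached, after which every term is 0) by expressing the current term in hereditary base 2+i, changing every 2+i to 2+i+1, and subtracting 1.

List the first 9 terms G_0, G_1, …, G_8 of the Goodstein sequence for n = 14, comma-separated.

base 2: 14 = 2^(2 + 1) + 2^2 + 2; at 3: 3^(3 + 1) + 3^3 + 3 = 111; next = 110
base 3: 110 = 3^(3 + 1) + 3^3 + 2; at 4: 4^(4 + 1) + 4^4 + 2 = 1282; next = 1281
base 4: 1281 = 4^(4 + 1) + 4^4 + 1; at 5: 5^(5 + 1) + 5^5 + 1 = 18751; next = 18750
base 5: 18750 = 5^(5 + 1) + 5^5; at 6: 6^(6 + 1) + 6^6 = 326592; next = 326591
base 6: 326591 = 6^(6 + 1) + 5·6^5 + 5·6^4 + 5·6^3 + 5·6^2 + 5·6 + 5; at 7: 7^(7 + 1) + 5·7^5 + 5·7^4 + 5·7^3 + 5·7^2 + 5·7 + 5 = 5862841; next = 5862840
base 7: 5862840 = 7^(7 + 1) + 5·7^5 + 5·7^4 + 5·7^3 + 5·7^2 + 5·7 + 4; at 8: 8^(8 + 1) + 5·8^5 + 5·8^4 + 5·8^3 + 5·8^2 + 5·8 + 4 = 134404972; next = 134404971
base 8: 134404971 = 8^(8 + 1) + 5·8^5 + 5·8^4 + 5·8^3 + 5·8^2 + 5·8 + 3; at 9: 9^(9 + 1) + 5·9^5 + 5·9^4 + 5·9^3 + 5·9^2 + 5·9 + 3 = 3487116549; next = 3487116548
base 9: 3487116548 = 9^(9 + 1) + 5·9^5 + 5·9^4 + 5·9^3 + 5·9^2 + 5·9 + 2; at 10: 10^(10 + 1) + 5·10^5 + 5·10^4 + 5·10^3 + 5·10^2 + 5·10 + 2 = 100000555552; next = 100000555551

14, 110, 1281, 18750, 326591, 5862840, 134404971, 3487116548, 100000555551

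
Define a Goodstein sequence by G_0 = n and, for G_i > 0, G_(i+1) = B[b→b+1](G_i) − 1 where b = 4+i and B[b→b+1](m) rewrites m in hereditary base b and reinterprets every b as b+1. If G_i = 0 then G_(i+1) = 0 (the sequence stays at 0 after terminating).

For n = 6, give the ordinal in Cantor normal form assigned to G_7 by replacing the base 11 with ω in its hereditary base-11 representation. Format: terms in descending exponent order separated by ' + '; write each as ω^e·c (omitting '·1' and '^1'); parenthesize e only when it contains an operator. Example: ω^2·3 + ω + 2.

2

[0] 6 ≡ 4 + 2 (base 4). Lift 5: 7. −1: 6.
[1] 6 ≡ 5 + 1 (base 5). Lift 6: 7. −1: 6.
[2] 6 ≡ 6 (base 6). Lift 7: 7. −1: 6.
[3] 6 ≡ 6 (base 7). Lift 8: 6. −1: 5.
[4] 5 ≡ 5 (base 8). Lift 9: 5. −1: 4.
[5] 4 ≡ 4 (base 9). Lift 10: 4. −1: 3.
[6] 3 ≡ 3 (base 10). Lift 11: 3. −1: 2.
[7] 2 ≡ 2 (base 11). Lift 12: 2. −1: 1.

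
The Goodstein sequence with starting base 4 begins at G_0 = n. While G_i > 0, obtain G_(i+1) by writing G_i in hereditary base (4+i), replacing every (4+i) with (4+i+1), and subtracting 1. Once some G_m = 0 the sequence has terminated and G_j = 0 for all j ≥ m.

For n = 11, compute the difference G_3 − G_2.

1

i=0: 11 = 2·4 + 3 (b=4); 4→5: 2·5 + 3 = 13; 13−1 = 12
i=1: 12 = 2·5 + 2 (b=5); 5→6: 2·6 + 2 = 14; 14−1 = 13
i=2: 13 = 2·6 + 1 (b=6); 6→7: 2·7 + 1 = 15; 15−1 = 14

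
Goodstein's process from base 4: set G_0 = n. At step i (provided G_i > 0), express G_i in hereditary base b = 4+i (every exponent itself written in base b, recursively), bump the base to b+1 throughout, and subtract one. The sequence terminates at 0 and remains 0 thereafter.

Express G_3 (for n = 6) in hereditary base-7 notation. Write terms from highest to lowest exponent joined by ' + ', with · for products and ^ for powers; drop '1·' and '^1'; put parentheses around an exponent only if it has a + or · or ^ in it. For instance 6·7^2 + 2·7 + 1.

6

base 4: 6 = 4 + 2; at 5: 5 + 2 = 7; next = 6
base 5: 6 = 5 + 1; at 6: 6 + 1 = 7; next = 6
base 6: 6 = 6; at 7: 7 = 7; next = 6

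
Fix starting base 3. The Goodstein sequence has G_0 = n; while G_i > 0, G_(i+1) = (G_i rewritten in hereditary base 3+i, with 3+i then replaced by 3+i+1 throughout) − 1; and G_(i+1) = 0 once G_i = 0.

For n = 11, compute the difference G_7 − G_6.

step 0: 11 = 3^2 + 2; sub 4 for 3: 4^2 + 2; = 18; G_1 = 18−1 = 17
step 1: 17 = 4^2 + 1; sub 5 for 4: 5^2 + 1; = 26; G_2 = 26−1 = 25
step 2: 25 = 5^2; sub 6 for 5: 6^2; = 36; G_3 = 36−1 = 35
step 3: 35 = 5·6 + 5; sub 7 for 6: 5·7 + 5; = 40; G_4 = 40−1 = 39
step 4: 39 = 5·7 + 4; sub 8 for 7: 5·8 + 4; = 44; G_5 = 44−1 = 43
step 5: 43 = 5·8 + 3; sub 9 for 8: 5·9 + 3; = 48; G_6 = 48−1 = 47
step 6: 47 = 5·9 + 2; sub 10 for 9: 5·10 + 2; = 52; G_7 = 52−1 = 51

4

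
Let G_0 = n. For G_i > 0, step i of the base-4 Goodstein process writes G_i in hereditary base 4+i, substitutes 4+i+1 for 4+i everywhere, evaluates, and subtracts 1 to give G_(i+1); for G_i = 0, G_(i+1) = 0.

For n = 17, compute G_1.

G_0 = 17. HB_4(17) = 4^2 + 1. Bump = 26. G_1 = 25.
G_1 = 25. HB_5(25) = 5^2. Bump = 36. G_2 = 35.

25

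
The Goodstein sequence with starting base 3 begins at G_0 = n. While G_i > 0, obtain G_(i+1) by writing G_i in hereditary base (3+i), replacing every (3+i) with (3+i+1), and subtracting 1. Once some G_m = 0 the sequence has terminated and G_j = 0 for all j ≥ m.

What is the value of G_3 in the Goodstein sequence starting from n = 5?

G_0 = 5. HB_3(5) = 3 + 2. Bump = 6. G_1 = 5.
G_1 = 5. HB_4(5) = 4 + 1. Bump = 6. G_2 = 5.
G_2 = 5. HB_5(5) = 5. Bump = 6. G_3 = 5.
G_3 = 5. HB_6(5) = 5. Bump = 5. G_4 = 4.

5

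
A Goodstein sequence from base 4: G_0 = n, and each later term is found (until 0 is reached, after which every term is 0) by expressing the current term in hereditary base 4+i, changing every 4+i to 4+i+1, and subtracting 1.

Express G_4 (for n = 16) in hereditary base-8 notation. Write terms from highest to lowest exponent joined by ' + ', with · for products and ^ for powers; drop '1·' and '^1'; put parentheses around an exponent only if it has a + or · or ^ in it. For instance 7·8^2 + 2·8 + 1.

base 4: 16 = 4^2; at 5: 5^2 = 25; next = 24
base 5: 24 = 4·5 + 4; at 6: 4·6 + 4 = 28; next = 27
base 6: 27 = 4·6 + 3; at 7: 4·7 + 3 = 31; next = 30
base 7: 30 = 4·7 + 2; at 8: 4·8 + 2 = 34; next = 33
base 8: 33 = 4·8 + 1; at 9: 4·9 + 1 = 37; next = 36

4·8 + 1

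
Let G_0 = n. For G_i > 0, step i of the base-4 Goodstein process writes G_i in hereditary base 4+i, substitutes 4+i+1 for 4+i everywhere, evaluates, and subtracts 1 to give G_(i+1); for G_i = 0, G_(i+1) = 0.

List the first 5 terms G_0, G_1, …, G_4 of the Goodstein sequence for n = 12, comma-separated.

[0] 12 ≡ 3·4 (base 4). Lift 5: 15. −1: 14.
[1] 14 ≡ 2·5 + 4 (base 5). Lift 6: 16. −1: 15.
[2] 15 ≡ 2·6 + 3 (base 6). Lift 7: 17. −1: 16.
[3] 16 ≡ 2·7 + 2 (base 7). Lift 8: 18. −1: 17.

12, 14, 15, 16, 17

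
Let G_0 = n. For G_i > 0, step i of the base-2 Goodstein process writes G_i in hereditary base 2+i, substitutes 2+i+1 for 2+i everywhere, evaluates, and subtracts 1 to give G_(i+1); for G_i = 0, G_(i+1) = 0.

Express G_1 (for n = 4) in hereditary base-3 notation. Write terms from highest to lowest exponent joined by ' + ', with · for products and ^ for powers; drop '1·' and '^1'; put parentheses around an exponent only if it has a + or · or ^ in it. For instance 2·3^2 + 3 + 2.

[0] 4 ≡ 2^2 (base 2). Lift 3: 27. −1: 26.
[1] 26 ≡ 2·3^2 + 2·3 + 2 (base 3). Lift 4: 42. −1: 41.

2·3^2 + 2·3 + 2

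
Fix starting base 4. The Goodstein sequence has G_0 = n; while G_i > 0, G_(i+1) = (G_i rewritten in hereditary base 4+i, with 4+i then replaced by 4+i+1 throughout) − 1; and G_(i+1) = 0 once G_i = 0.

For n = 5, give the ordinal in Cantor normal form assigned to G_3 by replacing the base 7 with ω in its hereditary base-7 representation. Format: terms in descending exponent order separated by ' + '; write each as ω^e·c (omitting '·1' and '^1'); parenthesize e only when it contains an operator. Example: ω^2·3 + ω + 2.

4

i=0: 5 = 4 + 1 (b=4); 4→5: 5 + 1 = 6; 6−1 = 5
i=1: 5 = 5 (b=5); 5→6: 6 = 6; 6−1 = 5
i=2: 5 = 5 (b=6); 6→7: 5 = 5; 5−1 = 4
i=3: 4 = 4 (b=7); 7→8: 4 = 4; 4−1 = 3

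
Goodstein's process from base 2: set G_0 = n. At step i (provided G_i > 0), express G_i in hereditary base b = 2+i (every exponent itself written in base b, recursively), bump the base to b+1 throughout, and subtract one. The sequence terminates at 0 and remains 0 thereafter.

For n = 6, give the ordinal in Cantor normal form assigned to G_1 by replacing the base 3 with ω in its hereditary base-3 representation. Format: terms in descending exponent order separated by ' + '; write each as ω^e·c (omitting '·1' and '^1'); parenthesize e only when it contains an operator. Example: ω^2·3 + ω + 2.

ω^ω + 2

base 2: 6 = 2^2 + 2; at 3: 3^3 + 3 = 30; next = 29
base 3: 29 = 3^3 + 2; at 4: 4^4 + 2 = 258; next = 257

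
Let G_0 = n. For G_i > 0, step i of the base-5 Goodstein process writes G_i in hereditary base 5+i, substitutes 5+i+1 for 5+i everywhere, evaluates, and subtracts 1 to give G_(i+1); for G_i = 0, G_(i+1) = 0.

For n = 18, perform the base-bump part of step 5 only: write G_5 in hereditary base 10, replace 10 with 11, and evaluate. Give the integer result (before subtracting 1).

step 0: 18 = 3·5 + 3; sub 6 for 5: 3·6 + 3; = 21; G_1 = 21−1 = 20
step 1: 20 = 3·6 + 2; sub 7 for 6: 3·7 + 2; = 23; G_2 = 23−1 = 22
step 2: 22 = 3·7 + 1; sub 8 for 7: 3·8 + 1; = 25; G_3 = 25−1 = 24
step 3: 24 = 3·8; sub 9 for 8: 3·9; = 27; G_4 = 27−1 = 26
step 4: 26 = 2·9 + 8; sub 10 for 9: 2·10 + 8; = 28; G_5 = 28−1 = 27

29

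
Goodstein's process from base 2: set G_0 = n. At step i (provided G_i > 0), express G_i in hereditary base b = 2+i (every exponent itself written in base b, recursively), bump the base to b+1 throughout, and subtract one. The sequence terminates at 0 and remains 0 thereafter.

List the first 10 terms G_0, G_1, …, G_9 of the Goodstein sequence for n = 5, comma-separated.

i=0: 5 = 2^2 + 1 (b=2); 2→3: 3^3 + 1 = 28; 28−1 = 27
i=1: 27 = 3^3 (b=3); 3→4: 4^4 = 256; 256−1 = 255
i=2: 255 = 3·4^3 + 3·4^2 + 3·4 + 3 (b=4); 4→5: 3·5^3 + 3·5^2 + 3·5 + 3 = 468; 468−1 = 467
i=3: 467 = 3·5^3 + 3·5^2 + 3·5 + 2 (b=5); 5→6: 3·6^3 + 3·6^2 + 3·6 + 2 = 776; 776−1 = 775
i=4: 775 = 3·6^3 + 3·6^2 + 3·6 + 1 (b=6); 6→7: 3·7^3 + 3·7^2 + 3·7 + 1 = 1198; 1198−1 = 1197
i=5: 1197 = 3·7^3 + 3·7^2 + 3·7 (b=7); 7→8: 3·8^3 + 3·8^2 + 3·8 = 1752; 1752−1 = 1751
i=6: 1751 = 3·8^3 + 3·8^2 + 2·8 + 7 (b=8); 8→9: 3·9^3 + 3·9^2 + 2·9 + 7 = 2455; 2455−1 = 2454
i=7: 2454 = 3·9^3 + 3·9^2 + 2·9 + 6 (b=9); 9→10: 3·10^3 + 3·10^2 + 2·10 + 6 = 3326; 3326−1 = 3325
i=8: 3325 = 3·10^3 + 3·10^2 + 2·10 + 5 (b=10); 10→11: 3·11^3 + 3·11^2 + 2·11 + 5 = 4383; 4383−1 = 4382

5, 27, 255, 467, 775, 1197, 1751, 2454, 3325, 4382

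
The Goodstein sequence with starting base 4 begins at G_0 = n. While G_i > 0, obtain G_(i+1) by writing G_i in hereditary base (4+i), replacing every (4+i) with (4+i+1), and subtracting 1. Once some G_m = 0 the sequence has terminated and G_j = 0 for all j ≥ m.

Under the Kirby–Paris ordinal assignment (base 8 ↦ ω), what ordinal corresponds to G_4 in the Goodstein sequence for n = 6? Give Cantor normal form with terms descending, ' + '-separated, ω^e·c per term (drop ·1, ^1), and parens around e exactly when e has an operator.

5

base 4: 6 = 4 + 2; at 5: 5 + 2 = 7; next = 6
base 5: 6 = 5 + 1; at 6: 6 + 1 = 7; next = 6
base 6: 6 = 6; at 7: 7 = 7; next = 6
base 7: 6 = 6; at 8: 6 = 6; next = 5
base 8: 5 = 5; at 9: 5 = 5; next = 4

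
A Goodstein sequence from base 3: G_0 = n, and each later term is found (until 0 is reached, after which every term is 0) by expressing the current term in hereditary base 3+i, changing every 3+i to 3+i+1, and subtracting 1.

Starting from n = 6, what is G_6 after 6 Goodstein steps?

6

[0] 6 ≡ 2·3 (base 3). Lift 4: 8. −1: 7.
[1] 7 ≡ 4 + 3 (base 4). Lift 5: 8. −1: 7.
[2] 7 ≡ 5 + 2 (base 5). Lift 6: 8. −1: 7.
[3] 7 ≡ 6 + 1 (base 6). Lift 7: 8. −1: 7.
[4] 7 ≡ 7 (base 7). Lift 8: 8. −1: 7.
[5] 7 ≡ 7 (base 8). Lift 9: 7. −1: 6.
[6] 6 ≡ 6 (base 9). Lift 10: 6. −1: 5.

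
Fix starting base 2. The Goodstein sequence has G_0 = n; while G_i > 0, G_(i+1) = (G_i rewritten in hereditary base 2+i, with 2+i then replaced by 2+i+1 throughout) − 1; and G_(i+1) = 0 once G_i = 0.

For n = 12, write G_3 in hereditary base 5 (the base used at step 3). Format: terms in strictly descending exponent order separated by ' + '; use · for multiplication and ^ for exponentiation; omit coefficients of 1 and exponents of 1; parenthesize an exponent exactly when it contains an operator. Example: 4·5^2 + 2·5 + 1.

5^(5 + 1) + 2·5^2 + 2·5

[0] 12 ≡ 2^(2 + 1) + 2^2 (base 2). Lift 3: 108. −1: 107.
[1] 107 ≡ 3^(3 + 1) + 2·3^2 + 2·3 + 2 (base 3). Lift 4: 1066. −1: 1065.
[2] 1065 ≡ 4^(4 + 1) + 2·4^2 + 2·4 + 1 (base 4). Lift 5: 15686. −1: 15685.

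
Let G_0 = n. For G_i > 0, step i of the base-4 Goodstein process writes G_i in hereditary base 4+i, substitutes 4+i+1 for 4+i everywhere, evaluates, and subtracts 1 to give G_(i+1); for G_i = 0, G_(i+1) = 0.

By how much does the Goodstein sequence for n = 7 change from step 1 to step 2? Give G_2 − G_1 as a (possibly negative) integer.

0

step 0: 7 = 4 + 3; sub 5 for 4: 5 + 3; = 8; G_1 = 8−1 = 7
step 1: 7 = 5 + 2; sub 6 for 5: 6 + 2; = 8; G_2 = 8−1 = 7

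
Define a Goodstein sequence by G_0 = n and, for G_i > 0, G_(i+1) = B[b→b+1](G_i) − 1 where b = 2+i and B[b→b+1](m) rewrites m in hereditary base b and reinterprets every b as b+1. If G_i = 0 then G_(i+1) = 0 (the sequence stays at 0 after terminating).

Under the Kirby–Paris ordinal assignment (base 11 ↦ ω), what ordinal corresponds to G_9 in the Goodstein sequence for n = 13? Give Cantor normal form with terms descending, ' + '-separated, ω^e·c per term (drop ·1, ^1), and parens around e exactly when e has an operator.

ω^(ω + 1) + ω^3·3 + ω^2·3 + ω·2 + 4

step 0: 13 = 2^(2 + 1) + 2^2 + 1; sub 3 for 2: 3^(3 + 1) + 3^3 + 1; = 109; G_1 = 109−1 = 108
step 1: 108 = 3^(3 + 1) + 3^3; sub 4 for 3: 4^(4 + 1) + 4^4; = 1280; G_2 = 1280−1 = 1279
step 2: 1279 = 4^(4 + 1) + 3·4^3 + 3·4^2 + 3·4 + 3; sub 5 for 4: 5^(5 + 1) + 3·5^3 + 3·5^2 + 3·5 + 3; = 16093; G_3 = 16093−1 = 16092
step 3: 16092 = 5^(5 + 1) + 3·5^3 + 3·5^2 + 3·5 + 2; sub 6 for 5: 6^(6 + 1) + 3·6^3 + 3·6^2 + 3·6 + 2; = 280712; G_4 = 280712−1 = 280711
step 4: 280711 = 6^(6 + 1) + 3·6^3 + 3·6^2 + 3·6 + 1; sub 7 for 6: 7^(7 + 1) + 3·7^3 + 3·7^2 + 3·7 + 1; = 5765999; G_5 = 5765999−1 = 5765998
step 5: 5765998 = 7^(7 + 1) + 3·7^3 + 3·7^2 + 3·7; sub 8 for 7: 8^(8 + 1) + 3·8^3 + 3·8^2 + 3·8; = 134219480; G_6 = 134219480−1 = 134219479
step 6: 134219479 = 8^(8 + 1) + 3·8^3 + 3·8^2 + 2·8 + 7; sub 9 for 8: 9^(9 + 1) + 3·9^3 + 3·9^2 + 2·9 + 7; = 3486786856; G_7 = 3486786856−1 = 3486786855
step 7: 3486786855 = 9^(9 + 1) + 3·9^3 + 3·9^2 + 2·9 + 6; sub 10 for 9: 10^(10 + 1) + 3·10^3 + 3·10^2 + 2·10 + 6; = 100000003326; G_8 = 100000003326−1 = 100000003325
step 8: 100000003325 = 10^(10 + 1) + 3·10^3 + 3·10^2 + 2·10 + 5; sub 11 for 10: 11^(11 + 1) + 3·11^3 + 3·11^2 + 2·11 + 5; = 3138428381104; G_9 = 3138428381104−1 = 3138428381103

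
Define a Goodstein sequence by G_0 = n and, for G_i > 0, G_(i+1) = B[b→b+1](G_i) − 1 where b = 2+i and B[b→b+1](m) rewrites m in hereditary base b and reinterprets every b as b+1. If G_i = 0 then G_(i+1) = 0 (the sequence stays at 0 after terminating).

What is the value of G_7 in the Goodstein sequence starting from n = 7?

7 —HB2→ 2^2 + 2 + 1 —bump→ 3^3 + 3 + 1 = 31 —(−1)→ 30
30 —HB3→ 3^3 + 3 —bump→ 4^4 + 4 = 260 —(−1)→ 259
259 —HB4→ 4^4 + 3 —bump→ 5^5 + 3 = 3128 —(−1)→ 3127
3127 —HB5→ 5^5 + 2 —bump→ 6^6 + 2 = 46658 —(−1)→ 46657
46657 —HB6→ 6^6 + 1 —bump→ 7^7 + 1 = 823544 —(−1)→ 823543
823543 —HB7→ 7^7 —bump→ 8^8 = 16777216 —(−1)→ 16777215
16777215 —HB8→ 7·8^7 + 7·8^6 + 7·8^5 + 7·8^4 + 7·8^3 + 7·8^2 + 7·8 + 7 —bump→ 7·9^7 + 7·9^6 + 7·9^5 + 7·9^4 + 7·9^3 + 7·9^2 + 7·9 + 7 = 37665880 —(−1)→ 37665879
37665879 —HB9→ 7·9^7 + 7·9^6 + 7·9^5 + 7·9^4 + 7·9^3 + 7·9^2 + 7·9 + 6 —bump→ 7·10^7 + 7·10^6 + 7·10^5 + 7·10^4 + 7·10^3 + 7·10^2 + 7·10 + 6 = 77777776 —(−1)→ 77777775

37665879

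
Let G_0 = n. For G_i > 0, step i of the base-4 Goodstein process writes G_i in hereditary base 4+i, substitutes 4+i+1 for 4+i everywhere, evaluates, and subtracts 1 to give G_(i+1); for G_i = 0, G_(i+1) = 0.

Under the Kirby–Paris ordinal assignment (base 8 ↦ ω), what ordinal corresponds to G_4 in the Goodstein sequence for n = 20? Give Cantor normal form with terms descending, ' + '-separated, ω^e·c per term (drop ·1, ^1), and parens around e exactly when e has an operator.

ω^2 + 1

i=0: 20 = 4^2 + 4 (b=4); 4→5: 5^2 + 5 = 30; 30−1 = 29
i=1: 29 = 5^2 + 4 (b=5); 5→6: 6^2 + 4 = 40; 40−1 = 39
i=2: 39 = 6^2 + 3 (b=6); 6→7: 7^2 + 3 = 52; 52−1 = 51
i=3: 51 = 7^2 + 2 (b=7); 7→8: 8^2 + 2 = 66; 66−1 = 65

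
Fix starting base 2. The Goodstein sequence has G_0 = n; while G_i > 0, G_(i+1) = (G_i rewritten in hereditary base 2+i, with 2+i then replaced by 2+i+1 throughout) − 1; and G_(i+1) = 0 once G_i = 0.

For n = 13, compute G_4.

13 —HB2→ 2^(2 + 1) + 2^2 + 1 —bump→ 3^(3 + 1) + 3^3 + 1 = 109 —(−1)→ 108
108 —HB3→ 3^(3 + 1) + 3^3 —bump→ 4^(4 + 1) + 4^4 = 1280 —(−1)→ 1279
1279 —HB4→ 4^(4 + 1) + 3·4^3 + 3·4^2 + 3·4 + 3 —bump→ 5^(5 + 1) + 3·5^3 + 3·5^2 + 3·5 + 3 = 16093 —(−1)→ 16092
16092 —HB5→ 5^(5 + 1) + 3·5^3 + 3·5^2 + 3·5 + 2 —bump→ 6^(6 + 1) + 3·6^3 + 3·6^2 + 3·6 + 2 = 280712 —(−1)→ 280711
280711 —HB6→ 6^(6 + 1) + 3·6^3 + 3·6^2 + 3·6 + 1 —bump→ 7^(7 + 1) + 3·7^3 + 3·7^2 + 3·7 + 1 = 5765999 —(−1)→ 5765998

280711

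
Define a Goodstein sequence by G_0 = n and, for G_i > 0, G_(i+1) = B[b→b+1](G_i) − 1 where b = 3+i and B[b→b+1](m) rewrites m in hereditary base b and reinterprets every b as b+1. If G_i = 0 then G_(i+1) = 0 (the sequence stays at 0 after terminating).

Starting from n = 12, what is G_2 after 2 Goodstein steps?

G_0 = 12. HB_3(12) = 3^2 + 3. Bump = 20. G_1 = 19.
G_1 = 19. HB_4(19) = 4^2 + 3. Bump = 28. G_2 = 27.
G_2 = 27. HB_5(27) = 5^2 + 2. Bump = 38. G_3 = 37.

27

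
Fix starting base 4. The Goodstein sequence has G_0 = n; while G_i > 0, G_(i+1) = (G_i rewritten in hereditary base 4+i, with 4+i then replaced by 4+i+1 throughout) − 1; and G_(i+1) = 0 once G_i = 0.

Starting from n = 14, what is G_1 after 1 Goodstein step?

16

base 4: 14 = 3·4 + 2; at 5: 3·5 + 2 = 17; next = 16
base 5: 16 = 3·5 + 1; at 6: 3·6 + 1 = 19; next = 18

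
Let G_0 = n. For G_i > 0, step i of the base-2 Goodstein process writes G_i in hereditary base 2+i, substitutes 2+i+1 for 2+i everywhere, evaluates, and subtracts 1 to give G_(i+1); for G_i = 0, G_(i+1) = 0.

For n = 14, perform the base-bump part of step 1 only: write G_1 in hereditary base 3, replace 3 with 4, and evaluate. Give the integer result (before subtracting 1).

step 0: 14 = 2^(2 + 1) + 2^2 + 2; sub 3 for 2: 3^(3 + 1) + 3^3 + 3; = 111; G_1 = 111−1 = 110
step 1: 110 = 3^(3 + 1) + 3^3 + 2; sub 4 for 3: 4^(4 + 1) + 4^4 + 2; = 1282; G_2 = 1282−1 = 1281

1282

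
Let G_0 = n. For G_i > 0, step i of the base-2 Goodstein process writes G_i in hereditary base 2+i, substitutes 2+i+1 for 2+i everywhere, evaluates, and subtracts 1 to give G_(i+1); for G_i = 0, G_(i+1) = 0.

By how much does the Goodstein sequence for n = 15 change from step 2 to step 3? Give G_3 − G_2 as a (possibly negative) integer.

17469

[0] 15 ≡ 2^(2 + 1) + 2^2 + 2 + 1 (base 2). Lift 3: 112. −1: 111.
[1] 111 ≡ 3^(3 + 1) + 3^3 + 3 (base 3). Lift 4: 1284. −1: 1283.
[2] 1283 ≡ 4^(4 + 1) + 4^4 + 3 (base 4). Lift 5: 18753. −1: 18752.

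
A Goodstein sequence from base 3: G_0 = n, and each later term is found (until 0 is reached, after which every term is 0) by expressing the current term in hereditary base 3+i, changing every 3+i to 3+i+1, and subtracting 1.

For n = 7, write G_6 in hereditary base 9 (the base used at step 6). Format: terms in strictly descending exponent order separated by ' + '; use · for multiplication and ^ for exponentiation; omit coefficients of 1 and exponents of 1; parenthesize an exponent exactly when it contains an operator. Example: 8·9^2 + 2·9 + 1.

G_0=7  [base 3] 2·3 + 1  →[3↦4]→  2·4 + 1 = 9  −1 ⇒ G_1=8
G_1=8  [base 4] 2·4  →[4↦5]→  2·5 = 10  −1 ⇒ G_2=9
G_2=9  [base 5] 5 + 4  →[5↦6]→  6 + 4 = 10  −1 ⇒ G_3=9
G_3=9  [base 6] 6 + 3  →[6↦7]→  7 + 3 = 10  −1 ⇒ G_4=9
G_4=9  [base 7] 7 + 2  →[7↦8]→  8 + 2 = 10  −1 ⇒ G_5=9
G_5=9  [base 8] 8 + 1  →[8↦9]→  9 + 1 = 10  −1 ⇒ G_6=9

9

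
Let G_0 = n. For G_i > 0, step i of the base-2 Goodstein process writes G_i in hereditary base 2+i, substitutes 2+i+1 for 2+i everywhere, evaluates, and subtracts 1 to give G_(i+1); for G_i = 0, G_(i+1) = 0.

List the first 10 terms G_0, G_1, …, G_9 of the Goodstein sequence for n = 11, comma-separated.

11, 84, 1027, 15627, 279937, 5764801, 134217727, 2749609302, 70077777775, 1997331745490

[0] 11 ≡ 2^(2 + 1) + 2 + 1 (base 2). Lift 3: 85. −1: 84.
[1] 84 ≡ 3^(3 + 1) + 3 (base 3). Lift 4: 1028. −1: 1027.
[2] 1027 ≡ 4^(4 + 1) + 3 (base 4). Lift 5: 15628. −1: 15627.
[3] 15627 ≡ 5^(5 + 1) + 2 (base 5). Lift 6: 279938. −1: 279937.
[4] 279937 ≡ 6^(6 + 1) + 1 (base 6). Lift 7: 5764802. −1: 5764801.
[5] 5764801 ≡ 7^(7 + 1) (base 7). Lift 8: 134217728. −1: 134217727.
[6] 134217727 ≡ 7·8^8 + 7·8^7 + 7·8^6 + 7·8^5 + 7·8^4 + 7·8^3 + 7·8^2 + 7·8 + 7 (base 8). Lift 9: 2749609303. −1: 2749609302.
[7] 2749609302 ≡ 7·9^9 + 7·9^7 + 7·9^6 + 7·9^5 + 7·9^4 + 7·9^3 + 7·9^2 + 7·9 + 6 (base 9). Lift 10: 70077777776. −1: 70077777775.
[8] 70077777775 ≡ 7·10^10 + 7·10^7 + 7·10^6 + 7·10^5 + 7·10^4 + 7·10^3 + 7·10^2 + 7·10 + 5 (base 10). Lift 11: 1997331745491. −1: 1997331745490.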